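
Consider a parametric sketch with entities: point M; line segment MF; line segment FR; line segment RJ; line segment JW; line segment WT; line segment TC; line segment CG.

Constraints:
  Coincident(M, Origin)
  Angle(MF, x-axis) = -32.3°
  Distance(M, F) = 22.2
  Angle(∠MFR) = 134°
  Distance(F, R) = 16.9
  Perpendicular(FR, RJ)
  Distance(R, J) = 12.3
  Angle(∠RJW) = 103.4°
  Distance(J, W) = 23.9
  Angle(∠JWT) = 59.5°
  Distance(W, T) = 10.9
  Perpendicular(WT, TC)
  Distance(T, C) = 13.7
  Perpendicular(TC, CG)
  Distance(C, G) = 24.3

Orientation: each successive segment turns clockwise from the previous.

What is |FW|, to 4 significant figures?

18.94

M is at the origin; MF runs at -32.3° with length 22.2, so F = (18.76, -11.86). ∠MFR = 134.0° gives FR at -78.30° from the x-axis; with |FR| = 16.9, R = (22.19, -28.41). FR is perpendicular to RJ, so RJ runs at -168.3°; with |RJ| = 12.3, J = (10.15, -30.91). ∠RJW = 103.4° gives JW at 115.1° from the x-axis; with |JW| = 23.9, W = (0.009111, -9.263). Then |FW| = |W − F| = 18.94.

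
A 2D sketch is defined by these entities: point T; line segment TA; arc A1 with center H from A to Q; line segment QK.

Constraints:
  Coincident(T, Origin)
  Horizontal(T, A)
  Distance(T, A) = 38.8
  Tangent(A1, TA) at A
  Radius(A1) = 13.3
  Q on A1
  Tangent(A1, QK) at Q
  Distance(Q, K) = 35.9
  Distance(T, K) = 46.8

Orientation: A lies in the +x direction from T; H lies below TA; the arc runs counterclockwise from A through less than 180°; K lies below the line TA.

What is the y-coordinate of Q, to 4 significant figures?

-9.556

Checks: |HQ| = 13.30 ✓; ∠(HQ, QK) = 90.00° ✓; |QK| = 35.90 ✓; |TK| = 46.80 ✓.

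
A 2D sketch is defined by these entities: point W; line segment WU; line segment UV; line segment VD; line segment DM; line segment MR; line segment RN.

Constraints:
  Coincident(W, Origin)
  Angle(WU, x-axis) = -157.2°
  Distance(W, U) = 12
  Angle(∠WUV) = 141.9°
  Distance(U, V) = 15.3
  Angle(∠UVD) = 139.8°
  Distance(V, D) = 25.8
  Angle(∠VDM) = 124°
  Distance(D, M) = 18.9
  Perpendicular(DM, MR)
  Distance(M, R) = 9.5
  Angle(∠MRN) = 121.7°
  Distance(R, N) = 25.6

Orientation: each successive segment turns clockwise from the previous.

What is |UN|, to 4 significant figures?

16.86

DM ⟂ MR, so MR runs at -21.50°; with |MR| = 9.5, R = (-24.67, 34.75). ∠MRN = 121.7° gives RN at -79.80° from the x-axis; with |RN| = 25.6, N = (-20.13, 9.557). Then |UN| = |N − U| = 16.86.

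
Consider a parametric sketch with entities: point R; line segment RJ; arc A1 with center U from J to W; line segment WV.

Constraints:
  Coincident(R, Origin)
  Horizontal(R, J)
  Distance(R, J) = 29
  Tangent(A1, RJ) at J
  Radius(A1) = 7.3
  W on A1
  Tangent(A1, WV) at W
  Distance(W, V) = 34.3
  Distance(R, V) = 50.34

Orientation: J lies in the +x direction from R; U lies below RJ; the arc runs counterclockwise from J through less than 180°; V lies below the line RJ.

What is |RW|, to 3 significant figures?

23.4

R is at the origin; RJ is horizontal with |RJ| = 29.0 and J on the +x side, so J = (29.0, 0.00). Tangency of A1 to RJ means the radius UJ is perpendicular to RJ, so U = J + (0, -7.3) = (29.0, -7.30). Since UW ⟂ WV (tangency), |UV| = √(7.3² + 34.3²) = 35.1 regardless of where W sits on A1. So V lies on both circle(R, 50.34) and circle(U, 35.1); the below-RJ intersection is V = (27.3, -42.3). W is the foot of the tangent from V: W = (21.8, -8.46).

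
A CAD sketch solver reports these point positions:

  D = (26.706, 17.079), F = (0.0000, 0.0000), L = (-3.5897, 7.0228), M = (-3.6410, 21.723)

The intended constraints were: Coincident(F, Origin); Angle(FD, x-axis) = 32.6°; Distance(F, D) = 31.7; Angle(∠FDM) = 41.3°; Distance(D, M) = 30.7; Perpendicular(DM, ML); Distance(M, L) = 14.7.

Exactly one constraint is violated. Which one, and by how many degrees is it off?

Perpendicular(DM, ML) — off by 8.90°.

F = (0.00, 0.00) ✓; FD at 32.60° ✓; |FD| = 31.70 ✓; ∠FDM = 41.30° ✓; |DM| = 30.70 ✓; ∠(DM, ML) = 98.90° ✗; |ML| = 14.70 ✓.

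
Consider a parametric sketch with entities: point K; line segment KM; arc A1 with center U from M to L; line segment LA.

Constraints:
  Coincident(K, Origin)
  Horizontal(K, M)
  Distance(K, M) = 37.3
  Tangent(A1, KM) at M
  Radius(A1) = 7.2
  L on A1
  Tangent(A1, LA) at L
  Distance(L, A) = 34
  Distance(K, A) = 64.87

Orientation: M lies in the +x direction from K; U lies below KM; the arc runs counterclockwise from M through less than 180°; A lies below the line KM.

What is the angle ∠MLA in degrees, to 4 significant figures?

116.4°

Checks: ∠(UM, MK) = 90.00° ✓; |UM| = 7.200 ✓; |UL| = 7.200 ✓; ∠(UL, LA) = 90.00° ✓; |LA| = 34.00 ✓; |KA| = 64.87 ✓.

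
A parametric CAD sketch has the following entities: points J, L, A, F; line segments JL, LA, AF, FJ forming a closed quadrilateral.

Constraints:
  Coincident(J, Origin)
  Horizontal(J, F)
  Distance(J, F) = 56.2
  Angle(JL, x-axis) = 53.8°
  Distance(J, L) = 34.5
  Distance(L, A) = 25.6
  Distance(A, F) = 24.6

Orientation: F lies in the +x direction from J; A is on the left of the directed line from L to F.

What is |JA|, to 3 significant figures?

50.4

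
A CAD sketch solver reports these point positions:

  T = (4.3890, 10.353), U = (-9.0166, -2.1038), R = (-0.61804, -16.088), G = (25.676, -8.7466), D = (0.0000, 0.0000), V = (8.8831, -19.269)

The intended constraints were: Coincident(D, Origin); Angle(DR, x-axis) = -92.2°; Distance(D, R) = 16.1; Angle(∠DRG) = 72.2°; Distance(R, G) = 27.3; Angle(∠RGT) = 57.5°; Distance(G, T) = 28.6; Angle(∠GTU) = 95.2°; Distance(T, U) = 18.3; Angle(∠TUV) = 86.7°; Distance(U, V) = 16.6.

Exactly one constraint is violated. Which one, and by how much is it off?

Distance(U, V) = 16.6 — off by 8.20.

D = (0.00, 0.00) ✓; DR at -92.20° ✓; |DR| = 16.10 ✓; ∠DRG = 72.20° ✓; |RG| = 27.30 ✓; ∠RGT = 57.50° ✓; |GT| = 28.60 ✓; ∠GTU = 95.20° ✓; |TU| = 18.30 ✓; ∠TUV = 86.70° ✓; |UV| = 24.80 ✗.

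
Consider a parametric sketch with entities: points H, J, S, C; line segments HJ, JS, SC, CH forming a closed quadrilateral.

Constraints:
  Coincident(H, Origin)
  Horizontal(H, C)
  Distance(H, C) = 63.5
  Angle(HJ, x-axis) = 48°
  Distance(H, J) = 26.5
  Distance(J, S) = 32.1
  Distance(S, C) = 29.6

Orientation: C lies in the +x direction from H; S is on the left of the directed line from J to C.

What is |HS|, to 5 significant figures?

55.632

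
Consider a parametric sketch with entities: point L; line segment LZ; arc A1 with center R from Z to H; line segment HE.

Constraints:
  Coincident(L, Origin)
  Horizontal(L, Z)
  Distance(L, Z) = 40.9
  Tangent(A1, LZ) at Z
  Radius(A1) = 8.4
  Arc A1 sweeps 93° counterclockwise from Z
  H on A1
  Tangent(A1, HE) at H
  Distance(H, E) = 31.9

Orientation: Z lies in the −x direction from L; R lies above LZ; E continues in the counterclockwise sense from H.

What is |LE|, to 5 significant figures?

53.146

L is at the origin; LZ is horizontal with |LZ| = 40.9 and Z on the −x side, so Z = (-40.900, 0.0000). A1 meets LZ tangentially, so RZ is at right angles to LZ, so R = Z + (0, 8.4) = (-40.900, 8.4000). On A1, Z sits at bearing -90° from R; a 93° counterclockwise sweep puts H at bearing 3°, so H = R + 8.4·(cos 3°, sin 3°) = (-32.512, 8.8396). The tangent condition forces RH to be normal to HE, so HE runs along (−sin 3°, cos 3°); with |HE| = 31.9, E = (-34.181, 40.696). Then |LE| = |E − L| = 53.146.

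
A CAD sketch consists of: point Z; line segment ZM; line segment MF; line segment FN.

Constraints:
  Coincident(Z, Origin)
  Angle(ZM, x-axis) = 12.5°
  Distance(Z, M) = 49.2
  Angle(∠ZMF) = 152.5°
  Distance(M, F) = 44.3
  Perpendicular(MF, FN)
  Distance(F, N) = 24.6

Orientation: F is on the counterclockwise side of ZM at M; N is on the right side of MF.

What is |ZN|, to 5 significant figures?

99.863

Z is at the origin; ZM runs at 12.5° with length 49.2, so M = 49.2·(cos 12.5°, sin 12.5°) = (48.034, 10.649). ∠ZMF = 152.5°, so MF runs at 12.5° + (180° − 152.5°) = 40.000° from the x-axis; with |MF| = 44.3, F = M + 44.3·(cos 40.000°, sin 40.000°) = (81.970, 39.124). The perpendicularity gives FN at right angles to MF; with |FN| = 24.6 on the right of MF, N = F + 24.6·(0.64279, -0.76604) = (97.782, 20.280). Then |ZN| = |N − Z| = 99.863.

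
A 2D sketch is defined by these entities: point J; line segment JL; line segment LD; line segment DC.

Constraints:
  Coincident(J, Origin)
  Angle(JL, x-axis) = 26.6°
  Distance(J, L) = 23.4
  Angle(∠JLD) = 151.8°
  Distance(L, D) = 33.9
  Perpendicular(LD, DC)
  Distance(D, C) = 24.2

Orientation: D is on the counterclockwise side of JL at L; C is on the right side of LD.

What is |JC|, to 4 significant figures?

64.93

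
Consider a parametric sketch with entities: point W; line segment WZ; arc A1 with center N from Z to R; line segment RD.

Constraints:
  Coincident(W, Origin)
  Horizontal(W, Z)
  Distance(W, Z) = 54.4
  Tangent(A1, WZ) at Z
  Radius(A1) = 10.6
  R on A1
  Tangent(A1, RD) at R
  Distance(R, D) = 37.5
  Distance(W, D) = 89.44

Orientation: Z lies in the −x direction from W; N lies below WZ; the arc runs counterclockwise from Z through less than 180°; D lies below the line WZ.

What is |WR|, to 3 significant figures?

64.3

W is at the origin; W and Z share the same y with |WZ| = 54.4 and Z on the −x side, so Z = (-54.4, 0.00). Since A1 is tangent to WZ there, NZ ⟂ WZ, so N = Z + (0, -10.6) = (-54.4, -10.6). Since NR ⟂ RD (tangency), |ND| = √(10.6² + 37.5²) = 39.0 regardless of where R sits on A1. So D lies on both circle(W, 89.44) and circle(N, 39.0); the below-WZ intersection is D = (-80.0, -40.0). R is the foot of the tangent from D: R = (-64.0, -6.07).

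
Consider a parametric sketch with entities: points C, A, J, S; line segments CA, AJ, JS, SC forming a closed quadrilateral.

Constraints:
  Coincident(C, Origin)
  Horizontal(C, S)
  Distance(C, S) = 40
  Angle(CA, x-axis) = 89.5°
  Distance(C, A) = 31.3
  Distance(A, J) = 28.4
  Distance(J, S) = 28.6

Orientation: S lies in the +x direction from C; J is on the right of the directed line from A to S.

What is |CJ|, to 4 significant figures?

13.08

C is at the origin; CS is horizontal with |CS| = 40.0 and S in +x, so S = (40.0, 0). CA runs at 89.5° with |CA| = 31.3, so A = (0.2731, 31.30). J is determined by |AJ| = 28.4 and |JS| = 28.6 together: it lies at the intersection of circle(A, 28.4) and circle(S, 28.6). With |AS| = 50.58, the foot of the radical line on AS is 25.17 from A and the perpendicular offset is √(28.4² − 25.17²) = 13.14. Taking the right-of-AS solution: J = (11.91, 5.394).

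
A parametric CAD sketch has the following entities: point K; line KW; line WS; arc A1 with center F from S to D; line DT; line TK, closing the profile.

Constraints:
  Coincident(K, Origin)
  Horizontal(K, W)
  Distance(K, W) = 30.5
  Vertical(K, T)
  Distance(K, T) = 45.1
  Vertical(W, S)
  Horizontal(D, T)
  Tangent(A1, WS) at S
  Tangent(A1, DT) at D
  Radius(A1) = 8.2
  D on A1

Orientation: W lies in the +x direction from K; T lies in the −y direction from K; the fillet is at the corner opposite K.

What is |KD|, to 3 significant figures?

50.3

The virtual corner opposite K is at (30.5, -45.1). Since A1 is tangent to WS there, FS ⟂ WS and tangency of A1 to DT means the radius FD is perpendicular to DT, with radius 8.2, so the center F sits 8.2 in from both sides at F = (22.3, -36.9). That places the tangent points at S = (30.5, -36.9) on WS and D = (22.3, -45.1) on DT. Then |KD| = |D − K| = 50.3.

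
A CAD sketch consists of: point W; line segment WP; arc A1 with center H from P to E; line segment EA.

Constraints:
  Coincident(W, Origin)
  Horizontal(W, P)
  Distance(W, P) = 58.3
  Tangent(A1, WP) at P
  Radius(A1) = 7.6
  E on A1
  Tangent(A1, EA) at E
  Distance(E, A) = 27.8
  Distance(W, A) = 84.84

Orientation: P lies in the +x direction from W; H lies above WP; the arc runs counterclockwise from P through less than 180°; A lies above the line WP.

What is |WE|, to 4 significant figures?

64.49

W is at the origin; WP is horizontal with |WP| = 58.3 and P on the +x side, so P = (58.30, 0.000). The tangent condition forces HP to be normal to WP, so H = P + (0, 7.6) = (58.30, 7.600). Since HE ⟂ EA (tangency), |HA| = √(7.6² + 27.8²) = 28.82 regardless of where E sits on A1. So A lies on both circle(W, 84.84) and circle(H, 28.82); the above-WP intersection is A = (80.94, 25.44). E is the foot of the tangent from A: E = (64.41, 3.082).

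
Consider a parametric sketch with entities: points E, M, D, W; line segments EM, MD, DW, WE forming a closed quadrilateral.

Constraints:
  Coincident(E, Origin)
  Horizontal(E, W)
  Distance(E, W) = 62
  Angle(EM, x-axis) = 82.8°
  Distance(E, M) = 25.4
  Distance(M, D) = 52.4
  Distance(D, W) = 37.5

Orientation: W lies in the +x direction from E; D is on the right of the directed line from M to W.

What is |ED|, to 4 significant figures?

36.02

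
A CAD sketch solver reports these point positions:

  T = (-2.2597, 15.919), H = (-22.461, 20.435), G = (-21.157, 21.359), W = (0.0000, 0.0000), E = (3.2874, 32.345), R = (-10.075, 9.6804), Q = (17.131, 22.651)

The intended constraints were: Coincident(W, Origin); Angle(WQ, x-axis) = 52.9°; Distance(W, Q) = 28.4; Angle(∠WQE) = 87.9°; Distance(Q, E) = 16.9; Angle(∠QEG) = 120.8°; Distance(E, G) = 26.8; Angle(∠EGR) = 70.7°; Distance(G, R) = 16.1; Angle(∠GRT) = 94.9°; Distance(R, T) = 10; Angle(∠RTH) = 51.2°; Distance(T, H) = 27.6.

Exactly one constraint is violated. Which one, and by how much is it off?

Distance(T, H) = 27.6 — off by 6.90.

W = (0.00, 0.00) ✓; WQ at 52.90° ✓; |WQ| = 28.40 ✓; ∠WQE = 87.90° ✓; |QE| = 16.90 ✓; ∠QEG = 120.8° ✓; |EG| = 26.80 ✓; ∠EGR = 70.70° ✓; |GR| = 16.10 ✓; ∠GRT = 94.90° ✓; |RT| = 10.00 ✓; ∠RTH = 51.20° ✓; |TH| = 20.70 ✗.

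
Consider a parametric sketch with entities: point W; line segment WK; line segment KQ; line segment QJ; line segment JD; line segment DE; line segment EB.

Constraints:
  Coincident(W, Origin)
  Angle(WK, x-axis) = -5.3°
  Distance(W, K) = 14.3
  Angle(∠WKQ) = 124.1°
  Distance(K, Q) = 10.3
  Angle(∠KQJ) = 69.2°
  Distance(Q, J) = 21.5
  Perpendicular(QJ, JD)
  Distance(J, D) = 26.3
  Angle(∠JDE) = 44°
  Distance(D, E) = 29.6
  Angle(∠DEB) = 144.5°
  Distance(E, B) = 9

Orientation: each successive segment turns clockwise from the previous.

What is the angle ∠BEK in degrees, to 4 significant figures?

158.0°

∠JDE = 44.0° gives DE at -38.00° from the x-axis; with |DE| = 29.6, E = (17.58, -5.519). ∠DEB = 144.5° gives EB at -73.50° from the x-axis; with |EB| = 9.0, B = (20.13, -14.15). Then cos ∠BEK = EB·EK / (|EB||EK|), giving 158.0°.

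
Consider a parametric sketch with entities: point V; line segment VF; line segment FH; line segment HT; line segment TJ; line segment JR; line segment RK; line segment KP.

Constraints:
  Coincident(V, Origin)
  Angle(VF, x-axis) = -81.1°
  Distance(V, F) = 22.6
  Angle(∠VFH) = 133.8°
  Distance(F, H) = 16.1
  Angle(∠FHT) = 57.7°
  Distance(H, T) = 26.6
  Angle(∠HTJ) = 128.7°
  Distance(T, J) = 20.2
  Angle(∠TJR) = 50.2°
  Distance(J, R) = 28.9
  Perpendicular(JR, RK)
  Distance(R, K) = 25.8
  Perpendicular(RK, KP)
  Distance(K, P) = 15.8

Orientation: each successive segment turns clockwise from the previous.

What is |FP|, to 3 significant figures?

29.9

V is at the origin; VF runs at -81.1° with length 22.6, so F = (3.50, -22.3). ∠VFH = 133.8° gives FH at -127° from the x-axis; with |FH| = 16.1, H = (-6.26, -35.1). ∠FHT = 57.7° gives HT at 110° from the x-axis; with |HT| = 26.6, T = (-15.5, -10.2). ∠HTJ = 128.7° gives TJ at 59.1° from the x-axis; with |TJ| = 20.2, J = (-5.16, 7.13). ∠TJR = 50.2° gives JR at -70.7° from the x-axis; with |JR| = 28.9, R = (4.39, -20.1). JR is perpendicular to RK, so RK runs at -161°; with |RK| = 25.8, K = (-20.0, -28.7). RK is perpendicular to KP, so KP runs at 109°; with |KP| = 15.8, P = (-25.2, -13.8). Then |FP| = |P − F| = 29.9.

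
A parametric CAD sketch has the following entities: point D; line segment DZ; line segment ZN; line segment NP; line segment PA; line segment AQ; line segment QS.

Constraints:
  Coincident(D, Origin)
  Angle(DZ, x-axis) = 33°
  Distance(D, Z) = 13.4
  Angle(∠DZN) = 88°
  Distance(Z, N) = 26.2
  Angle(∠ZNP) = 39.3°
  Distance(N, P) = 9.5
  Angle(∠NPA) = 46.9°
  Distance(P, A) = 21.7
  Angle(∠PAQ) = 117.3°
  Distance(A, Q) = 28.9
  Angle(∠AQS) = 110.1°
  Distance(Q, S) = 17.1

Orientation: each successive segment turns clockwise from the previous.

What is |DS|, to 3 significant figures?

64.6

D is at the origin; DZ runs at 33.0° with length 13.4, so Z = (11.2, 7.30). ∠DZN = 88.0° gives ZN at -59.0° from the x-axis; with |ZN| = 26.2, N = (24.7, -15.2). ∠ZNP = 39.3° gives NP at 160° from the x-axis; with |NP| = 9.5, P = (15.8, -12.0). ∠NPA = 46.9° gives PA at 27.2° from the x-axis; with |PA| = 21.7, A = (35.1, -2.04). ∠PAQ = 117.3° gives AQ at -35.5° from the x-axis; with |AQ| = 28.9, Q = (58.6, -18.8). ∠AQS = 110.1° gives QS at -105° from the x-axis; with |QS| = 17.1, S = (54.1, -35.3). Then |DS| = |S − D| = 64.6.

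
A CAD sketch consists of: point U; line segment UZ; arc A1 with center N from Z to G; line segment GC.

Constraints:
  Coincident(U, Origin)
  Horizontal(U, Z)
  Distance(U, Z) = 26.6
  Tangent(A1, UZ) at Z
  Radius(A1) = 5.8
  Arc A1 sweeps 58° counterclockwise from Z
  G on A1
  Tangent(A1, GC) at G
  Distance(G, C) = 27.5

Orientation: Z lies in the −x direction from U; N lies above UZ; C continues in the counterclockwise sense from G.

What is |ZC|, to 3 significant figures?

32.5

On A1, Z sits at bearing -90° from N; a 58° counterclockwise sweep puts G at bearing -32°, so G = N + 5.8·(cos -32°, sin -32°) = (-21.7, 2.73). A1 meets GC tangentially, so NG is at right angles to GC, so GC runs along (−sin -32°, cos -32°); with |GC| = 27.5, C = (-7.11, 26.0). Then |ZC| = |C − Z| = 32.5.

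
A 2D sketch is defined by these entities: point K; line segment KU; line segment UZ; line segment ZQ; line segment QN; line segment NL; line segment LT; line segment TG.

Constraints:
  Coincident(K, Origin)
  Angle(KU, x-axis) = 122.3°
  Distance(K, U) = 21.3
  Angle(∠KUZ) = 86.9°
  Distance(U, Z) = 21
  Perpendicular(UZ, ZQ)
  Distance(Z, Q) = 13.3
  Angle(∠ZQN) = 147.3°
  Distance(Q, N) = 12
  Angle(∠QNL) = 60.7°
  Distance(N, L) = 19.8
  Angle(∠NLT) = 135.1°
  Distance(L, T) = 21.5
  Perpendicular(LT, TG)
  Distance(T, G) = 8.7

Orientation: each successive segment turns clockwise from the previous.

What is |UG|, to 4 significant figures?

23.21

∠NLT = 135.1° gives LT at 102.3° from the x-axis; with |LT| = 21.5, T = (-8.518, 36.39). LT is perpendicular to TG, so TG runs at 12.30°; with |TG| = 8.7, G = (-0.01747, 38.25). Then |UG| = |G − U| = 23.21.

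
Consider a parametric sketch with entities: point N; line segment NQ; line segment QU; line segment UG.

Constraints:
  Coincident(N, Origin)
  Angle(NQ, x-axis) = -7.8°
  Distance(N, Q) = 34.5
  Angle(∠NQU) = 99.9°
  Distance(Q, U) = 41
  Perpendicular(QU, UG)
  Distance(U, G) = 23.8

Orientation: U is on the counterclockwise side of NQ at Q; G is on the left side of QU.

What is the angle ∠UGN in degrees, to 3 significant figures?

102°

∠NQU = 99.9°, so QU runs at -7.8° + (180° − 99.9°) = 72.3° from the x-axis; with |QU| = 41.0, U = Q + 41.0·(cos 72.3°, sin 72.3°) = (46.6, 34.4). QU ⟂ UG; with |UG| = 23.8 on the left of QU, G = U + 23.8·(-0.953, 0.304) = (24.0, 41.6). Then cos ∠UGN = GU·GN / (|GU||GN|), giving 102°.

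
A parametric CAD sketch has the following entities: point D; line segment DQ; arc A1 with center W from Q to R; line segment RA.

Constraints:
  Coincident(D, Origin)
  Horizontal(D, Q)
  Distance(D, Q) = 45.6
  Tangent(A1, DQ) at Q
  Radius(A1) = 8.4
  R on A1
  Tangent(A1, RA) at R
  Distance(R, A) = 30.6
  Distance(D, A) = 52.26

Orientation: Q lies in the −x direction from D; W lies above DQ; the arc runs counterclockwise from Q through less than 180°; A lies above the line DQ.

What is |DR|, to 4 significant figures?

38.04

D is at the origin; D and Q share the same y with |DQ| = 45.6 and Q on the −x side, so Q = (-45.60, 0.000). Tangency of A1 to DQ means the radius WQ is perpendicular to DQ, so W = Q + (0, 8.4) = (-45.60, 8.400). Since WR ⟂ RA (tangency), |WA| = √(8.4² + 30.6²) = 31.73 regardless of where R sits on A1. So A lies on both circle(D, 52.26) and circle(W, 31.73); the above-DQ intersection is A = (-35.40, 38.45). R is the foot of the tangent from A: R = (-37.21, 7.901).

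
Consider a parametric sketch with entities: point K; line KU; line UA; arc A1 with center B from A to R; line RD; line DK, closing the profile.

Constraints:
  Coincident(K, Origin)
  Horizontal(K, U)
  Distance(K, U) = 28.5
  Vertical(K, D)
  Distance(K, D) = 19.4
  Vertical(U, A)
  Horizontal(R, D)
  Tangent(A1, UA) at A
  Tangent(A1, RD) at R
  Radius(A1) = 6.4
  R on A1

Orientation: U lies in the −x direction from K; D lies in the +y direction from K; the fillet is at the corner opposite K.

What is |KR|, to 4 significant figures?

29.41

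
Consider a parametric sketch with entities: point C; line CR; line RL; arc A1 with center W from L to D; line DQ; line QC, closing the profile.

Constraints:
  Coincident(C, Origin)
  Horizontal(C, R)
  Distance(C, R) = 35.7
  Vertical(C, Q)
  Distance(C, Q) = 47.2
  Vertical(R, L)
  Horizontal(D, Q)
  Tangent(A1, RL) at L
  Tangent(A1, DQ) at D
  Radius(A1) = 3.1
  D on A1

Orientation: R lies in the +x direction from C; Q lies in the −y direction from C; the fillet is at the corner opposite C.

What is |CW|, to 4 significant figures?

54.84

CQ is vertical with |CQ| = 47.2 and Q on the −y side, so Q = (0.000, -47.20). The virtual corner opposite C is at (35.70, -47.20). Since A1 is tangent to RL there, WL ⟂ RL and since A1 is tangent to DQ there, WD ⟂ DQ, with radius 3.1, so the center W sits 3.1 in from both sides at W = (32.60, -44.10). Then |CW| = |W − C| = 54.84.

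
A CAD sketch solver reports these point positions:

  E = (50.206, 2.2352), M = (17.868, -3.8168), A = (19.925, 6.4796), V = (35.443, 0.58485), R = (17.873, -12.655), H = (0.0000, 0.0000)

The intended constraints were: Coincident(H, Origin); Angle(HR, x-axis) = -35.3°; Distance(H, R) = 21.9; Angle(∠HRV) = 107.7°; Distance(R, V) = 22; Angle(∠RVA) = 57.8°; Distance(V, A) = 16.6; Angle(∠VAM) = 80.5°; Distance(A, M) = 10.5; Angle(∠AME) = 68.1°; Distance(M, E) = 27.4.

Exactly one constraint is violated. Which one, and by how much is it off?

Distance(M, E) = 27.4 — off by 5.50.

H = (0.00, 0.00) ✓; HR at -35.30° ✓; |HR| = 21.90 ✓; ∠HRV = 107.7° ✓; |RV| = 22.00 ✓; ∠RVA = 57.80° ✓; |VA| = 16.60 ✓; ∠VAM = 80.50° ✓; |AM| = 10.50 ✓; ∠AME = 68.10° ✓; |ME| = 32.90 ✗.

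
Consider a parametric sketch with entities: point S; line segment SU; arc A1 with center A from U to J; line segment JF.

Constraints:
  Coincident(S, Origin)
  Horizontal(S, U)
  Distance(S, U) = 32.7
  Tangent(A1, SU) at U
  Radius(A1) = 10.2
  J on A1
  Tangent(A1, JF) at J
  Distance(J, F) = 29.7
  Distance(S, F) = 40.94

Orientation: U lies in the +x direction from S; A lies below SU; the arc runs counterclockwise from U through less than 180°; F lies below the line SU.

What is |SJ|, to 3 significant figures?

24.1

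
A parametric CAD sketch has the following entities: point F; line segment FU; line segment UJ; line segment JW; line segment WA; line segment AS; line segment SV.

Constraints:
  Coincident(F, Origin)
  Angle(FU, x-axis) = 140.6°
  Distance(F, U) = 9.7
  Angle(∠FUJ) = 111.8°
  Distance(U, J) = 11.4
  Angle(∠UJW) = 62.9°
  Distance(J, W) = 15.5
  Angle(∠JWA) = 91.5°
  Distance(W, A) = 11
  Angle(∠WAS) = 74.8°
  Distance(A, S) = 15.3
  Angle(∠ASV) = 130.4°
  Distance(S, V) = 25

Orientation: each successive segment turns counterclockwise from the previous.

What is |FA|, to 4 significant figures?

1.979

∠UJW = 62.9° gives JW at -34.10° from the x-axis; with |JW| = 15.5, W = (-4.650, -8.025). ∠JWA = 91.5° gives WA at 54.40° from the x-axis; with |WA| = 11.0, A = (1.753, 0.9191). Then |FA| = |A − F| = 1.979.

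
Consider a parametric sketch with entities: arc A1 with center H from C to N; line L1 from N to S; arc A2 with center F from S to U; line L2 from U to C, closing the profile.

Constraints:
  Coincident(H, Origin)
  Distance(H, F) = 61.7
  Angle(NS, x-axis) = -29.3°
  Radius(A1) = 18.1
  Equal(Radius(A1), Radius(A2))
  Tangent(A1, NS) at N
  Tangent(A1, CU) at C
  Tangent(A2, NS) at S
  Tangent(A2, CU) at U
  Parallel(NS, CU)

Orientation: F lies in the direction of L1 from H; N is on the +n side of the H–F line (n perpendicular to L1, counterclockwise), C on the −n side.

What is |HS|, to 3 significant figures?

64.3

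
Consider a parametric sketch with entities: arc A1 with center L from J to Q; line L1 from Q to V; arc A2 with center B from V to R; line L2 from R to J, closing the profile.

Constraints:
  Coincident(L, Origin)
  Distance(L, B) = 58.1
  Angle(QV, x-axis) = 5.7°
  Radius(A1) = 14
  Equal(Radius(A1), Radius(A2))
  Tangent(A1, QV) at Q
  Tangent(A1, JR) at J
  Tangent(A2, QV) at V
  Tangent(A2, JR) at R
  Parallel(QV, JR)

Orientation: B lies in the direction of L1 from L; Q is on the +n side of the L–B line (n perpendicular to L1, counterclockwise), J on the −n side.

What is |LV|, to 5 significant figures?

59.763

Tangency of A1 to both parallel lines with radius 14.0 puts Q and J at L ± 14.0·n: Q = (-1.3905, 13.931), J = (1.3905, -13.931). Equal radii place V and R the same way about B: V = B + 14.0·n = (56.422, 19.701), R = B − 14.0·n = (59.203, -8.1603). Then |LV| = |V − L| = 59.763.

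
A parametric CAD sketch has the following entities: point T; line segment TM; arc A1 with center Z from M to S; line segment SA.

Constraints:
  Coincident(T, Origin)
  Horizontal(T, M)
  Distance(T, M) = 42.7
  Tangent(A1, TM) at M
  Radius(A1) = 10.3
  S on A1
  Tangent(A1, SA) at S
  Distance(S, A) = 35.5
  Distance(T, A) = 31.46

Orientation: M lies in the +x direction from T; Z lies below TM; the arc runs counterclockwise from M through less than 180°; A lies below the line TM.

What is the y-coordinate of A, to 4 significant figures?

-29.44

Checks: ∠(ZM, MT) = 90.00° ✓; |ZM| = 10.30 ✓; |ZS| = 10.30 ✓; ∠(ZS, SA) = 90.00° ✓; |SA| = 35.50 ✓; |TA| = 31.46 ✓.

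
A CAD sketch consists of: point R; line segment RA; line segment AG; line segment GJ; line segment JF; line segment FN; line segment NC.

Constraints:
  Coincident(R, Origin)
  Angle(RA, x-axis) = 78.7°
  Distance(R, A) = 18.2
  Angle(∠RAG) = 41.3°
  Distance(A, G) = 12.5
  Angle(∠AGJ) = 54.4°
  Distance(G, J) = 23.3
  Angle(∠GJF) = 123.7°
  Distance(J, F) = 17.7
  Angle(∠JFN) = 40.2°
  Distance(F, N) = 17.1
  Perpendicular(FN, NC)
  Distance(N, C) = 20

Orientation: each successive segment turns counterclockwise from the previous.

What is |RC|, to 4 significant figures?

13.22

R is at the origin; RA runs at 78.7° with length 18.2, so A = (3.566, 17.85). ∠RAG = 41.3° gives AG at -142.6° from the x-axis; with |AG| = 12.5, G = (-6.364, 10.25). ∠AGJ = 54.4° gives GJ at -17.00° from the x-axis; with |GJ| = 23.3, J = (15.92, 3.443). ∠GJF = 123.7° gives JF at 39.30° from the x-axis; with |JF| = 17.7, F = (29.61, 14.65). ∠JFN = 40.2° gives FN at 179.1° from the x-axis; with |FN| = 17.1, N = (12.52, 14.92). FN is perpendicular to NC, so NC runs at -90.90°; with |NC| = 20.0, C = (12.20, -5.075). Then |RC| = |C − R| = 13.22.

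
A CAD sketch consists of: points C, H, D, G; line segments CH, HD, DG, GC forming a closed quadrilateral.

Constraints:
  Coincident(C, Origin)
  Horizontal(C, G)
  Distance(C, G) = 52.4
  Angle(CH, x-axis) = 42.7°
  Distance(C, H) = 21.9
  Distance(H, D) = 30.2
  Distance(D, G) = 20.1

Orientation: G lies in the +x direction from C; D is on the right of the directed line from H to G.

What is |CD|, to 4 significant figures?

35.66

Checks: |CG| = 52.40 ✓; |CH| = 21.90 ✓; |HD| = 30.20 ✓; |DG| = 20.10 ✓.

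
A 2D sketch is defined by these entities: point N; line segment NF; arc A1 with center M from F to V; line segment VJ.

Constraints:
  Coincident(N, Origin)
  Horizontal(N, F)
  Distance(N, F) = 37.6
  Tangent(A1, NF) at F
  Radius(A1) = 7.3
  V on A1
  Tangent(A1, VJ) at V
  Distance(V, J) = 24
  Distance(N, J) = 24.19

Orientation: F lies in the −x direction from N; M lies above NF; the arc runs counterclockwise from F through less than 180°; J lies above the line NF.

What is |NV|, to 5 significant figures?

32.586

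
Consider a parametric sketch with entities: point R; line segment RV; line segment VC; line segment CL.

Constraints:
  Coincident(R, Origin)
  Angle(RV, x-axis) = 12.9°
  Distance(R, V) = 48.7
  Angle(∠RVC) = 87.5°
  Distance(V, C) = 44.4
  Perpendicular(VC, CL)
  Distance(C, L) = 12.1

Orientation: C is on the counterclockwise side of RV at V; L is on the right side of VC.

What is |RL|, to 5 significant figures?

74.015

R is at the origin; RV runs at 12.9° with length 48.7, so V = 48.7·(cos 12.9°, sin 12.9°) = (47.471, 10.872). ∠RVC = 87.5°, so VC runs at 12.9° + (180° − 87.5°) = 105.40° from the x-axis; with |VC| = 44.4, C = V + 44.4·(cos 105.40°, sin 105.40°) = (35.680, 53.678). The perpendicularity gives CL at right angles to VC; with |CL| = 12.1 on the right of VC, L = C + 12.1·(0.96410, 0.26556) = (47.346, 56.891). Then |RL| = |L − R| = 74.015.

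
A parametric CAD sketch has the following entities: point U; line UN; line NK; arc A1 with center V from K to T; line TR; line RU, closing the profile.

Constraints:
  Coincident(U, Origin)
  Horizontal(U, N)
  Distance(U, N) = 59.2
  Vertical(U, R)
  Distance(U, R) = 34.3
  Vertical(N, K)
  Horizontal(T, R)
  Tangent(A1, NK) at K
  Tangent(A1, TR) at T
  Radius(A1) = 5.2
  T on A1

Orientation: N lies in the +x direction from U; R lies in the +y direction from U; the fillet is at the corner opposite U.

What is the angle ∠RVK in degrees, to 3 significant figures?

174°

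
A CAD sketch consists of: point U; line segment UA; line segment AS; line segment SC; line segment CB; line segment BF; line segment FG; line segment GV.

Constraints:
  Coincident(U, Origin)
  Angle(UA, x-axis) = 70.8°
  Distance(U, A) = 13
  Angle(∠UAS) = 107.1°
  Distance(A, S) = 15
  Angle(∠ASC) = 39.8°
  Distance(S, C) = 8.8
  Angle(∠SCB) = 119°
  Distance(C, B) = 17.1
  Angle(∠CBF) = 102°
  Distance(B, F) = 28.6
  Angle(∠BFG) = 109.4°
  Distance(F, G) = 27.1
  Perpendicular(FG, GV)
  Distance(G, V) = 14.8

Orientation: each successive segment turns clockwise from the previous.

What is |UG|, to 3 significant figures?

53.5

U is at the origin; UA runs at 70.8° with length 13.0, so A = (4.28, 12.3). ∠UAS = 107.1° gives AS at -2.10° from the x-axis; with |AS| = 15.0, S = (19.3, 11.7). ∠ASC = 39.8° gives SC at -142° from the x-axis; with |SC| = 8.8, C = (12.3, 6.35). ∠SCB = 119.0° gives CB at 157° from the x-axis; with |CB| = 17.1, B = (-3.40, 13.1). ∠CBF = 102.0° gives BF at 78.7° from the x-axis; with |BF| = 28.6, F = (2.20, 41.2). ∠BFG = 109.4° gives FG at 8.10° from the x-axis; with |FG| = 27.1, G = (29.0, 45.0). Then |UG| = |G − U| = 53.5.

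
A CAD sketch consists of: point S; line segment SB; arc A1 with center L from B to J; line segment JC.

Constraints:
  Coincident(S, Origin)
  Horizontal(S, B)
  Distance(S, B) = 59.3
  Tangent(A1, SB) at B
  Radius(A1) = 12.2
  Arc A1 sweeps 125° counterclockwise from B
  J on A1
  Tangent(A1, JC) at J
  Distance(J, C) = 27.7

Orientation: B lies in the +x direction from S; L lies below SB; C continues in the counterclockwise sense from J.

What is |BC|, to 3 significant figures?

42.3

On A1, B sits at bearing 90° from L; a 125° counterclockwise sweep puts J at bearing 215°, so J = L + 12.2·(cos 215°, sin 215°) = (49.3, -19.2). Tangency of A1 to JC means the radius LJ is perpendicular to JC, so JC runs along (−sin 215°, cos 215°); with |JC| = 27.7, C = (65.2, -41.9). Then |BC| = |C − B| = 42.3.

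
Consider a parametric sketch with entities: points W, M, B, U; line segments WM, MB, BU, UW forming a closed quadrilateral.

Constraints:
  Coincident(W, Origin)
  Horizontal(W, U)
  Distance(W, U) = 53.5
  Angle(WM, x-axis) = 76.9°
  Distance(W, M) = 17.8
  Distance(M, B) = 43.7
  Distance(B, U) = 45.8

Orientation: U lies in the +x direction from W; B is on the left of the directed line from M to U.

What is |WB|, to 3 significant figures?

58.4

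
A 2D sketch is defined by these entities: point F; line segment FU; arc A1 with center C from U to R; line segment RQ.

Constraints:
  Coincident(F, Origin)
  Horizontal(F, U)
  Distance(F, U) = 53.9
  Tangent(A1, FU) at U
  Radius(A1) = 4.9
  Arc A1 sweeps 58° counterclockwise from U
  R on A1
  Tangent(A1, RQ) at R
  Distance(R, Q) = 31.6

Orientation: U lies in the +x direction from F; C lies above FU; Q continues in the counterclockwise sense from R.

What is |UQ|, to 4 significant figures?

35.83

F is at the origin; F and U share the same y with |FU| = 53.9 and U on the +x side, so U = (53.90, 0.000). A1 meets FU tangentially, so CU is at right angles to FU, so C = U + (0, 4.9) = (53.90, 4.900). On A1, U sits at bearing -90° from C; a 58° counterclockwise sweep puts R at bearing -32°, so R = C + 4.9·(cos -32°, sin -32°) = (58.06, 2.303). The tangent condition forces CR to be normal to RQ, so RQ runs along (−sin -32°, cos -32°); with |RQ| = 31.6, Q = (74.80, 29.10). Then |UQ| = |Q − U| = 35.83.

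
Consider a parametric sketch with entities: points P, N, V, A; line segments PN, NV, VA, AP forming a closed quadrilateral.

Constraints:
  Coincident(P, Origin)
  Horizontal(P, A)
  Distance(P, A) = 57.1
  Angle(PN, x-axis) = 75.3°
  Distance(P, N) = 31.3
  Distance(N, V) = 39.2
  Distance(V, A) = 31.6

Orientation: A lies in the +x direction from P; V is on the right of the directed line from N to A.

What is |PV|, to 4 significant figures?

26.24

P is at the origin; P and A share the same y with |PA| = 57.1 and A in +x, so A = (57.1, 0). PN runs at 75.3° with |PN| = 31.3, so N = (7.943, 30.28). V is determined by |NV| = 39.2 and |VA| = 31.6 together: it lies at the intersection of circle(N, 39.2) and circle(A, 31.6). With |NA| = 57.73, the foot of the radical line on NA is 33.53 from N and the perpendicular offset is √(39.2² − 33.53²) = 20.31. Taking the right-of-NA solution: V = (25.84, -4.602).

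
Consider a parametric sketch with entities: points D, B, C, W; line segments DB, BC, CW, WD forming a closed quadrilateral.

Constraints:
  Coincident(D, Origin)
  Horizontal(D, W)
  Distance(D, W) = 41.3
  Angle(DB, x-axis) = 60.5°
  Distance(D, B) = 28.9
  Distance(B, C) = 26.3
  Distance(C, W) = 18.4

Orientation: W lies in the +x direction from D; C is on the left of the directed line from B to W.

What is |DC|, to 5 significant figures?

43.660

D is at the origin; D and W share the same y with |DW| = 41.3 and W in +x, so W = (41.3, 0). DB runs at 60.5° with |DB| = 28.9, so B = (14.231, 25.153). C is determined by |BC| = 26.3 and |CW| = 18.4 together: it lies at the intersection of circle(B, 26.3) and circle(W, 18.4). With |BW| = 36.952, the foot of the radical line on BW is 23.254 from B and the perpendicular offset is √(26.3² − 23.254²) = 12.286. Taking the left-of-BW solution: C = (39.629, 18.324).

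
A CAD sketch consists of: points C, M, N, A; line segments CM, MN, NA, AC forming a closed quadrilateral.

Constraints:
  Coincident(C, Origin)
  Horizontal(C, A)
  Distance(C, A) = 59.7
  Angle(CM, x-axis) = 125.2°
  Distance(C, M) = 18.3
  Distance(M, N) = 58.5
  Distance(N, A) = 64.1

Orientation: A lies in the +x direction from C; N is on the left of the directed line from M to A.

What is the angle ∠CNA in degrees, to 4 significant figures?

55.35°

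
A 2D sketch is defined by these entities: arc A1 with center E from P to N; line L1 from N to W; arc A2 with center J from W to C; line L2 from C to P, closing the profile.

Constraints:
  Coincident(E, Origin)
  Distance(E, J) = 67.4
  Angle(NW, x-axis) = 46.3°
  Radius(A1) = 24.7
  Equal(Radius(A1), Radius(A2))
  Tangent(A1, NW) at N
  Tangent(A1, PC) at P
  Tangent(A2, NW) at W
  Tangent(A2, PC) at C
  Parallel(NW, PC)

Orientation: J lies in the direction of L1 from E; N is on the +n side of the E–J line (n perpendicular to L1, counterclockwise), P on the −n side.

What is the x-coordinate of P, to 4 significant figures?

17.86

E is at the origin and J lies 67.4 along u from E, so J = 67.4·u = (46.57, 48.73). Tangency of A1 to both parallel lines with radius 24.7 puts N and P at E ± 24.7·n: N = (-17.86, 17.06), P = (17.86, -17.06). So P.x = 17.86.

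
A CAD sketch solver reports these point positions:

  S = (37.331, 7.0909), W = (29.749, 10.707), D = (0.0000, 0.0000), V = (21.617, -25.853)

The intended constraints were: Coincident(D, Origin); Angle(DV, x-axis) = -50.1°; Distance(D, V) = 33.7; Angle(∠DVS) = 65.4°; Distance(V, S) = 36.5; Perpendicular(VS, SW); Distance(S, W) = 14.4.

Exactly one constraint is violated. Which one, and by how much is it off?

Distance(S, W) = 14.4 — off by 6.00.

D = (0.00, 0.00) ✓; DV at -50.10° ✓; |DV| = 33.70 ✓; ∠DVS = 65.40° ✓; |VS| = 36.50 ✓; ∠(VS, SW) = 90.00° ✓; |SW| = 8.400 ✗.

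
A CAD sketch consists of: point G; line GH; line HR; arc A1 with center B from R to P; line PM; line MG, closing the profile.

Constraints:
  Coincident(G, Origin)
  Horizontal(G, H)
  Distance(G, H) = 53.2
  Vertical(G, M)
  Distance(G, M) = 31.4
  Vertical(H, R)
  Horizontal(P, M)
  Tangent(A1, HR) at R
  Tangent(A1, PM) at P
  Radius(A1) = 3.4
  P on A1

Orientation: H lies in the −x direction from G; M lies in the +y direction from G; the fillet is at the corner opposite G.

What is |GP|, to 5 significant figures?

58.873

The virtual corner opposite G is at (-53.200, 31.400). Since A1 is tangent to HR there, BR ⟂ HR and A1 meets PM tangentially, so BP is at right angles to PM, with radius 3.4, so the center B sits 3.4 in from both sides at B = (-49.800, 28.000). That places the tangent points at R = (-53.200, 28.000) on HR and P = (-49.800, 31.400) on PM. Then |GP| = |P − G| = 58.873.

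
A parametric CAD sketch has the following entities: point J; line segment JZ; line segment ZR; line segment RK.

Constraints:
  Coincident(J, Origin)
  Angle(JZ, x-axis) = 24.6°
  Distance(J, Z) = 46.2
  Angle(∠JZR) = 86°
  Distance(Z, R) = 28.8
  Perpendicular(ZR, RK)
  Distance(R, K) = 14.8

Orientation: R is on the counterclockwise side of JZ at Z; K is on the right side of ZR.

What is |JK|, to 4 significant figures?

66.04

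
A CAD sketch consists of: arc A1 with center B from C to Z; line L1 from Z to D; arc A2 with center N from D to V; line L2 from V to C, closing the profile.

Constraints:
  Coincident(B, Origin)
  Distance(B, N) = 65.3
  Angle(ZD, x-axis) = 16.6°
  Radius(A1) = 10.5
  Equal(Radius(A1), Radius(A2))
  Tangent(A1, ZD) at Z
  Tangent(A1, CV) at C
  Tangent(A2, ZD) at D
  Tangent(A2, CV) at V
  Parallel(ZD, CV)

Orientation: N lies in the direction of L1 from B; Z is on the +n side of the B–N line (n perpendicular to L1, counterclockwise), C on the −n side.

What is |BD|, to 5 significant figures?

66.139

Tangency of A1 to both parallel lines with radius 10.5 puts Z and C at B ± 10.5·n: Z = (-2.9997, 10.062), C = (2.9997, -10.062). Equal radii place D and V the same way about N: D = N + 10.5·n = (59.579, 28.718), V = N − 10.5·n = (65.578, 8.5931). Then |BD| = |D − B| = 66.139.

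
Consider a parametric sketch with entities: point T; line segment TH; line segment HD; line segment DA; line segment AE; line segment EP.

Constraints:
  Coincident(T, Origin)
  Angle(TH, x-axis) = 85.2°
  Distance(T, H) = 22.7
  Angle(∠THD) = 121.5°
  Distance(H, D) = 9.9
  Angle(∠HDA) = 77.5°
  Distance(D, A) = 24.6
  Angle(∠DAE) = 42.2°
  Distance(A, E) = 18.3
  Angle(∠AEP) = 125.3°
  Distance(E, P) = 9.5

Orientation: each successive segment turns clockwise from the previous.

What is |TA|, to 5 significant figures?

17.085

∠THD = 121.5° gives HD at 26.700° from the x-axis; with |HD| = 9.9, D = (10.744, 27.069). ∠HDA = 77.5° gives DA at -75.800° from the x-axis; with |DA| = 24.6, A = (16.778, 3.2203). Then |TA| = |A − T| = 17.085.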